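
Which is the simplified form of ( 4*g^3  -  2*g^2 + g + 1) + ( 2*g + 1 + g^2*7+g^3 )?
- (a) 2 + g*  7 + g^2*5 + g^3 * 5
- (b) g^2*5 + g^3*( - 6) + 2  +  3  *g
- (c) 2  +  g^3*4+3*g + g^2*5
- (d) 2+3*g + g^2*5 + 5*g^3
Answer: d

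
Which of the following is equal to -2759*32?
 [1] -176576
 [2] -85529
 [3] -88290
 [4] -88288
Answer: 4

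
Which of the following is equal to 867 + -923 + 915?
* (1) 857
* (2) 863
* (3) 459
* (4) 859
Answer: 4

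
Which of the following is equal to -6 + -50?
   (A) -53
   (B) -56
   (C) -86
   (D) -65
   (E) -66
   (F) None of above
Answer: B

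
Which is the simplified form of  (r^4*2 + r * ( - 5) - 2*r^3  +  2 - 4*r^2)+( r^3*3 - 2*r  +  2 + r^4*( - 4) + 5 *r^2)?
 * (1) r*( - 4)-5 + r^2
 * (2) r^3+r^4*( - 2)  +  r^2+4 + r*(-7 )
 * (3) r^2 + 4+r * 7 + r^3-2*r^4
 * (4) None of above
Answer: 2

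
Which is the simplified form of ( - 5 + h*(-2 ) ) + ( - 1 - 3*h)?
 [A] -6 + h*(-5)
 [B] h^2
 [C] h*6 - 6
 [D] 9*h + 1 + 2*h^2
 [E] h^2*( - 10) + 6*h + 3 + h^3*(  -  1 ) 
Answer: A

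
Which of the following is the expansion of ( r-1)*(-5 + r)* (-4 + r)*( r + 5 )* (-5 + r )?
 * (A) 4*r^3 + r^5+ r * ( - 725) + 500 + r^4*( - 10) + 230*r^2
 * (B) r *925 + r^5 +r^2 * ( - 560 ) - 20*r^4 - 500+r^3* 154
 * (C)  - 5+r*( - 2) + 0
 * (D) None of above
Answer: A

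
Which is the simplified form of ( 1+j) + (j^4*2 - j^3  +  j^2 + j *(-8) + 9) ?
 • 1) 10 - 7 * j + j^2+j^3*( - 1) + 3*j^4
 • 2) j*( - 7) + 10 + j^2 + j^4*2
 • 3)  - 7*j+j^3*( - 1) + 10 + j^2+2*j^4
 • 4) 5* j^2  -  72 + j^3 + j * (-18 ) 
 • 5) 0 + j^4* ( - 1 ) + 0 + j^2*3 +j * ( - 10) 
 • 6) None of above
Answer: 3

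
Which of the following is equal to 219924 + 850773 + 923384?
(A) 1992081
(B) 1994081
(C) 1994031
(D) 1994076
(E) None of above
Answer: B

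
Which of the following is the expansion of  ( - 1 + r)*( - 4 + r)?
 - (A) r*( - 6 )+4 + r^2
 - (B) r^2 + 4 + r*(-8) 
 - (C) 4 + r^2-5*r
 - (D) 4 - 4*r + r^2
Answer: C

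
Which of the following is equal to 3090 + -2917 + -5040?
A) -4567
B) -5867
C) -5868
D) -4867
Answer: D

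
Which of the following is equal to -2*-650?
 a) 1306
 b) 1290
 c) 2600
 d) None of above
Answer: d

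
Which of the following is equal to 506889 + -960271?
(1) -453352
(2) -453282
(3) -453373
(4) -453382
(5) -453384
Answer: 4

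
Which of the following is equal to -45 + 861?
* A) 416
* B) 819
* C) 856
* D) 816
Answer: D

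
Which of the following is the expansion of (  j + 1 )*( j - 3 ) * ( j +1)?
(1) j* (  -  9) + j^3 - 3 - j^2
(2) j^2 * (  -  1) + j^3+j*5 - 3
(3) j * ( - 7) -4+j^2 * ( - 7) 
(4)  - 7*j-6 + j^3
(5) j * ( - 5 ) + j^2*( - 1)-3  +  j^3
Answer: 5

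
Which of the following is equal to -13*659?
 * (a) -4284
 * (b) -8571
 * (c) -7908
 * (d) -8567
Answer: d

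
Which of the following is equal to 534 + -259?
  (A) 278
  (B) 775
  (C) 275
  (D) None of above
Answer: C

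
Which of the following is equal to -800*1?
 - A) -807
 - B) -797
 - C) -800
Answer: C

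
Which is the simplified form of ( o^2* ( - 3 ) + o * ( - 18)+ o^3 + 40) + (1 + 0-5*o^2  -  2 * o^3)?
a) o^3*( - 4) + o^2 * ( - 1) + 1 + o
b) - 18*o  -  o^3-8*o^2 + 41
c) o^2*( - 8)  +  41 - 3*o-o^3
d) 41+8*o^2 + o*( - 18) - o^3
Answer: b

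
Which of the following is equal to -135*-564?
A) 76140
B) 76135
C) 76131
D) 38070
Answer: A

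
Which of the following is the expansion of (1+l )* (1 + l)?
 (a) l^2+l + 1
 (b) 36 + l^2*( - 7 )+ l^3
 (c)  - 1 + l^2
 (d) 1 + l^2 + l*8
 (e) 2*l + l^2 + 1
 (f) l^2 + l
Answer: e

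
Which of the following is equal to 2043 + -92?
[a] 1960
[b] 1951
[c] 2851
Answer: b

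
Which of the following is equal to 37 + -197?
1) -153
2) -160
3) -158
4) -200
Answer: 2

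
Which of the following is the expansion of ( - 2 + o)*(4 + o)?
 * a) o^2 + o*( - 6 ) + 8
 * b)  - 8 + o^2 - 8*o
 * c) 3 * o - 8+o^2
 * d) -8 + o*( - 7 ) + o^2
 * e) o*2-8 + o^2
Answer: e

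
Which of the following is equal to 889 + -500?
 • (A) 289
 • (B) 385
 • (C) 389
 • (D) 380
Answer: C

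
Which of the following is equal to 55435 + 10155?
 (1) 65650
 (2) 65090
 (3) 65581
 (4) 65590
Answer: 4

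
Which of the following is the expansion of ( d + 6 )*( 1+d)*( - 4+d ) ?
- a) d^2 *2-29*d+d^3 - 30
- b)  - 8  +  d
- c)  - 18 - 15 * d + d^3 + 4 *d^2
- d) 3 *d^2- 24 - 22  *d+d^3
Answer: d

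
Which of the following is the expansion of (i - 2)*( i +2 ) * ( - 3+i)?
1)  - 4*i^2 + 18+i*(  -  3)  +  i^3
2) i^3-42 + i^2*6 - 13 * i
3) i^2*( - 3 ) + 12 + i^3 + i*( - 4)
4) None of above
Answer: 3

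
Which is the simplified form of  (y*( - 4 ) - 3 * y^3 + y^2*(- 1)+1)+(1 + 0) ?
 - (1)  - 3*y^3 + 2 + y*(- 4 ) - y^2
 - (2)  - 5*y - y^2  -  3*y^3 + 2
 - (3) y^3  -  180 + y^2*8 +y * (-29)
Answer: 1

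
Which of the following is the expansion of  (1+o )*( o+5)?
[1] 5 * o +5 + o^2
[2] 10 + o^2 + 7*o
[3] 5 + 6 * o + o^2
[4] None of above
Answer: 3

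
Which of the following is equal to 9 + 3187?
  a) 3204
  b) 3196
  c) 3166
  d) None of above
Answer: b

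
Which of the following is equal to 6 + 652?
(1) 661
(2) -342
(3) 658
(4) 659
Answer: 3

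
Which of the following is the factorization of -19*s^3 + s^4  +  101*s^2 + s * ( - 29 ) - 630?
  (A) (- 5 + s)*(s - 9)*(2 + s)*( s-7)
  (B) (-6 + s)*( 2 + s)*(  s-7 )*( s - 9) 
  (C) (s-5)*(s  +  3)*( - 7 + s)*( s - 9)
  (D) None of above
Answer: A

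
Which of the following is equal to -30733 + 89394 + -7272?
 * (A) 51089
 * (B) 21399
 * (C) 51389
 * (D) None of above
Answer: C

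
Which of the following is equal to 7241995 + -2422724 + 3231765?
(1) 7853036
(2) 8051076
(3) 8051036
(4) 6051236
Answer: 3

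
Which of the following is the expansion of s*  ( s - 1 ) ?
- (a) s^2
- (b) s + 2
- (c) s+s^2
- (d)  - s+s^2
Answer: d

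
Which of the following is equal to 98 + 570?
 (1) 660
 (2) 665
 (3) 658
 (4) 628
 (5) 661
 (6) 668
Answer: 6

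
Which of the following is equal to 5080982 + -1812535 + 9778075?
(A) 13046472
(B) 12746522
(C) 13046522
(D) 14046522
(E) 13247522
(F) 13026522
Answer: C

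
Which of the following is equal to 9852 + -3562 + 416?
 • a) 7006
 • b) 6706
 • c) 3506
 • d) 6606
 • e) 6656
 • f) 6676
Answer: b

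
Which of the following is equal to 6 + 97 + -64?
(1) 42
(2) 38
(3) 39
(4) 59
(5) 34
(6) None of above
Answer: 3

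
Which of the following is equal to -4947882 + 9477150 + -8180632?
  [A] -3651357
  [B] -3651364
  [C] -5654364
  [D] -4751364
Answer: B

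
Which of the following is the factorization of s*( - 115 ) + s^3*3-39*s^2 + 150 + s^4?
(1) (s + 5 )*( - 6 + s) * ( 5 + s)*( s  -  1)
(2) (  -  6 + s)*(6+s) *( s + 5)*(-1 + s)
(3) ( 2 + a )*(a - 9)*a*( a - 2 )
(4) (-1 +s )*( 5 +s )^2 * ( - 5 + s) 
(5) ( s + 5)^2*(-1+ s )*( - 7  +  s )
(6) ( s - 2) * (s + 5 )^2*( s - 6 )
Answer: 1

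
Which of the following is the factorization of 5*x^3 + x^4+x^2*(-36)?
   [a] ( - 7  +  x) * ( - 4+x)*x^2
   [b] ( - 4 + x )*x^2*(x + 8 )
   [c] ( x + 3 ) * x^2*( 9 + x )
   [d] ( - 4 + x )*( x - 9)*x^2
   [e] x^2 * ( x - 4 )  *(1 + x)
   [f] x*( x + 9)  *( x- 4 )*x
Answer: f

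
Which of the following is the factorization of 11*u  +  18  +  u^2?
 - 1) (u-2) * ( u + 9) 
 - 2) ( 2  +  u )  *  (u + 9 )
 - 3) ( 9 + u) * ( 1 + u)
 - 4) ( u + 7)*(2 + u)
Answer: 2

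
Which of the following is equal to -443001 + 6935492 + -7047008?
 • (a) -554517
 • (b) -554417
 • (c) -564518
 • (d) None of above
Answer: a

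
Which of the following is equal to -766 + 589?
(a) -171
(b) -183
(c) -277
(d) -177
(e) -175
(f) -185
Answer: d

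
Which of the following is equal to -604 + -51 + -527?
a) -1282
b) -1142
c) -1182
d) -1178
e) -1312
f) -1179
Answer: c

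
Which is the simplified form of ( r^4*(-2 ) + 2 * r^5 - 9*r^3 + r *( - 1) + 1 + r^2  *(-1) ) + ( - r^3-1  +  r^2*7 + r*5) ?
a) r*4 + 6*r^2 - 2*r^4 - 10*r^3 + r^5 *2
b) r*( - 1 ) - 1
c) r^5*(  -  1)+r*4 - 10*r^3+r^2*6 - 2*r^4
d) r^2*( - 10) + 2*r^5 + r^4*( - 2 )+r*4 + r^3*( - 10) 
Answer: a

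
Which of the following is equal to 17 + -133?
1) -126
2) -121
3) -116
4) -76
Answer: 3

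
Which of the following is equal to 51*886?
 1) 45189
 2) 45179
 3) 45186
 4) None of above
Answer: 3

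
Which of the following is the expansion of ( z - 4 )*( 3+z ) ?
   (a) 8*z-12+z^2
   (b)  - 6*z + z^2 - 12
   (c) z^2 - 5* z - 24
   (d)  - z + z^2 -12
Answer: d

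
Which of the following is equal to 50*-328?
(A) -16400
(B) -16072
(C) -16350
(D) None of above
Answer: A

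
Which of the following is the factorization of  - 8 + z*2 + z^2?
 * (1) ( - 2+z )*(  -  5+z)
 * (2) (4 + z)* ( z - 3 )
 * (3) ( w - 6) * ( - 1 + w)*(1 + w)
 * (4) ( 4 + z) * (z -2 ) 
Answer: 4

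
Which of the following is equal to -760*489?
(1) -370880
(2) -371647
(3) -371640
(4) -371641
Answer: 3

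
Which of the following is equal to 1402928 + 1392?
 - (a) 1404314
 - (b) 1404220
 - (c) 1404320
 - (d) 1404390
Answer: c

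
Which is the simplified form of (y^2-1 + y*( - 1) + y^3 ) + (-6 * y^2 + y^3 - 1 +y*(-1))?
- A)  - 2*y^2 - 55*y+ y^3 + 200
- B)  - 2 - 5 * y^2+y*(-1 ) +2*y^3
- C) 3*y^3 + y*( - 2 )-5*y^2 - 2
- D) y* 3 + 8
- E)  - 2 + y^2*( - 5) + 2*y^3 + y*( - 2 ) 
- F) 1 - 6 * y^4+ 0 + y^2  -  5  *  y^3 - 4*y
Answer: E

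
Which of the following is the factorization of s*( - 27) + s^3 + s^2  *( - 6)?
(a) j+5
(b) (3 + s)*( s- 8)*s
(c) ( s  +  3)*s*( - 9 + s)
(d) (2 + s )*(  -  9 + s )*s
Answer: c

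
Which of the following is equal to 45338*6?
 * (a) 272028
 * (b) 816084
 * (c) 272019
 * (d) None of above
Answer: a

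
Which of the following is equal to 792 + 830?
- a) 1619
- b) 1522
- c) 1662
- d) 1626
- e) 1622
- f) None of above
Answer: e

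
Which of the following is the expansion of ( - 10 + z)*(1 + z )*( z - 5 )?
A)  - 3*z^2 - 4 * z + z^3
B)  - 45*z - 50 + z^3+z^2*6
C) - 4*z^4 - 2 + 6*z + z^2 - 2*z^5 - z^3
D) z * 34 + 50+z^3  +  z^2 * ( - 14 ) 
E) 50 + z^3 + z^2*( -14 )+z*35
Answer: E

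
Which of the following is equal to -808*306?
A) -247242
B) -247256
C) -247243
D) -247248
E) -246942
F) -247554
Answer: D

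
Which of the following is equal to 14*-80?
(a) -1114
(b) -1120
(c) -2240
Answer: b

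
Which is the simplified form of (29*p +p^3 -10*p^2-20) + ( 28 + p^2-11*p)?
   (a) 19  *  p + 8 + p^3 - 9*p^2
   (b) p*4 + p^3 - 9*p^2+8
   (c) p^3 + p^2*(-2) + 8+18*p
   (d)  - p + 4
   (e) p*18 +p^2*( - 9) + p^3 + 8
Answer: e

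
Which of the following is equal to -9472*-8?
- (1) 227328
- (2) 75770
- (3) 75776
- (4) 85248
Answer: 3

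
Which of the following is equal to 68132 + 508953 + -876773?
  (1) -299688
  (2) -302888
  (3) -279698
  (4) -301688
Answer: 1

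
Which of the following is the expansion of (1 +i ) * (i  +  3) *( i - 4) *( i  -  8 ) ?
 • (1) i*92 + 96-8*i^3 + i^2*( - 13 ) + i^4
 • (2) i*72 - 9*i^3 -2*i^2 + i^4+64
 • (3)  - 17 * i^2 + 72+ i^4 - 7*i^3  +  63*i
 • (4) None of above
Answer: 1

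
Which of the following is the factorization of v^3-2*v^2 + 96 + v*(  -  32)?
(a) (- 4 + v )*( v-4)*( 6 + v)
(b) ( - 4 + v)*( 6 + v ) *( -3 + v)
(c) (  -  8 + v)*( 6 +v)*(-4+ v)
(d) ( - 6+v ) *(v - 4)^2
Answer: a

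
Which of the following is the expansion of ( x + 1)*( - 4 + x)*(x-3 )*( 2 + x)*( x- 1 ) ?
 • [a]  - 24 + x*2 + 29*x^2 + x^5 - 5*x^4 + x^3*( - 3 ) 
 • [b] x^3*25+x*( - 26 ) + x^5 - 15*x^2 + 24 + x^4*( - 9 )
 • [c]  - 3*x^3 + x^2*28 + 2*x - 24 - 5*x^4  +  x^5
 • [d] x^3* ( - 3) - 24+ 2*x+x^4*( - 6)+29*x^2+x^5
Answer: a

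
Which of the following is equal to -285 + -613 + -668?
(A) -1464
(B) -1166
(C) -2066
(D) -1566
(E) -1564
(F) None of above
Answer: D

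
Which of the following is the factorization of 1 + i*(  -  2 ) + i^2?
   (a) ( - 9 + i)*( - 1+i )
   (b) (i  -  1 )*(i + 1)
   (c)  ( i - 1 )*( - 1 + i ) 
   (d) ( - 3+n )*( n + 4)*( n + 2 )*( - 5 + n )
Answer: c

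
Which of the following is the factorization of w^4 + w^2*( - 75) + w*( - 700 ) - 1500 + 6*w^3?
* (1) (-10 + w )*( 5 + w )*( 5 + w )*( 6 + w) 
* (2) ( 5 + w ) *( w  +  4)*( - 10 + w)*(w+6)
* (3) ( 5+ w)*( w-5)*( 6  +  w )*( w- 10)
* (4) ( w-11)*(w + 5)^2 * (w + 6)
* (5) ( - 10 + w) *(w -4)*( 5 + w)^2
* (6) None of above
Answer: 1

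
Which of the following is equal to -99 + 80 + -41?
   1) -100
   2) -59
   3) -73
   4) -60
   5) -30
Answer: 4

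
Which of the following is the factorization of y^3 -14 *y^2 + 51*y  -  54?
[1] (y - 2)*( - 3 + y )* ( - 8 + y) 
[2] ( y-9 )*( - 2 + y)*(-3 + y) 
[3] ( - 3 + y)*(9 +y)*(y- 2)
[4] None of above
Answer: 2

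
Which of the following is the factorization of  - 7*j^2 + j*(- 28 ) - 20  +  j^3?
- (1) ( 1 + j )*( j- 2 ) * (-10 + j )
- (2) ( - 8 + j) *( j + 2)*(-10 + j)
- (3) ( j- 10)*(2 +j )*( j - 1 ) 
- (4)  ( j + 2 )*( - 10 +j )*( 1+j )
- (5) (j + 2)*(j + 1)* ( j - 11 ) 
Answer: 4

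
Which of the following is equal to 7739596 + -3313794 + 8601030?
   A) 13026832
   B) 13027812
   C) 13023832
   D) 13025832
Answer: A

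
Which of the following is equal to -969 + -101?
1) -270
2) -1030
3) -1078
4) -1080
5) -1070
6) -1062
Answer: 5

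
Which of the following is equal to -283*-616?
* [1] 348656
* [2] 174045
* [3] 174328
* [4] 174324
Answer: 3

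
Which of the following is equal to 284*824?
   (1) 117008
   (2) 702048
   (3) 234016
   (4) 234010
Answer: 3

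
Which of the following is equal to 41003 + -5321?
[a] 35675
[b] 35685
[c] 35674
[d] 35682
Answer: d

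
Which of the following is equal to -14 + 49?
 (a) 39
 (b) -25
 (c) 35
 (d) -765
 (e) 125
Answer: c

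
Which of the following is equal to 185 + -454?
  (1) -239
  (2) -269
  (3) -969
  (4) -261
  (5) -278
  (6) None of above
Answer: 2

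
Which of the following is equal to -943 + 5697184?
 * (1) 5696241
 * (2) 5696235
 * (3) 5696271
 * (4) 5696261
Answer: 1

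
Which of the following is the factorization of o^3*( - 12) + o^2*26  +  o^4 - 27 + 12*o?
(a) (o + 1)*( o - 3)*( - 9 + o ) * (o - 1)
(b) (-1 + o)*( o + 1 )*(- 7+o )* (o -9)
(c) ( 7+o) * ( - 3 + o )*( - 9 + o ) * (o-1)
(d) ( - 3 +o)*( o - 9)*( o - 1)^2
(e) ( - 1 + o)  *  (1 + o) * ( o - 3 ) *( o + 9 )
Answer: a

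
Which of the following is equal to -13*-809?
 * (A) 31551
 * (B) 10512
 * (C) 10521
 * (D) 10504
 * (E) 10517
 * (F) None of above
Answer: E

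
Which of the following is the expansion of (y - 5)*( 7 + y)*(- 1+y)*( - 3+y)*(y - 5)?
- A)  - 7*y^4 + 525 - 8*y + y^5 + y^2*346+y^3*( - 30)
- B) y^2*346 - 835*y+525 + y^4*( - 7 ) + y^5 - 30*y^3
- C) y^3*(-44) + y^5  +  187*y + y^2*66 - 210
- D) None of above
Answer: B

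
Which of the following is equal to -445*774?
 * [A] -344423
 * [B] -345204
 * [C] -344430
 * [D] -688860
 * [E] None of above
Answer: C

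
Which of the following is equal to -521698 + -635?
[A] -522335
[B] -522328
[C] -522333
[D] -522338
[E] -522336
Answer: C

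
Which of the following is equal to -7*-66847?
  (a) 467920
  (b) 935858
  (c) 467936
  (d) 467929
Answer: d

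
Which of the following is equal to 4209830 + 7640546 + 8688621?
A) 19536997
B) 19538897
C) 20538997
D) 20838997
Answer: C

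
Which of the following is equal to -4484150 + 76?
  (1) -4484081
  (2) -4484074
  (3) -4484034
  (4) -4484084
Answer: 2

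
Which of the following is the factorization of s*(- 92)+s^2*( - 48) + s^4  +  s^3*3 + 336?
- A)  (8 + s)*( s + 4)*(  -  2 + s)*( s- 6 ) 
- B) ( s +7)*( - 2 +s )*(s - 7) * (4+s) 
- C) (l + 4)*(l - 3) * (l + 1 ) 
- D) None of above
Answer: D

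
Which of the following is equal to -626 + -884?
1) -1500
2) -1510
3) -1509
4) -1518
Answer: 2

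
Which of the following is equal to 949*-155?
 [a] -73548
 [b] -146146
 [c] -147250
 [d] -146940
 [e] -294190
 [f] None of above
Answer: f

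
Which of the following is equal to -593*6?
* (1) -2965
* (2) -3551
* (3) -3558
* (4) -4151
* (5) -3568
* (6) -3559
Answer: 3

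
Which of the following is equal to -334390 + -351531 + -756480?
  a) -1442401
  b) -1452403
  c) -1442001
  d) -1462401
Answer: a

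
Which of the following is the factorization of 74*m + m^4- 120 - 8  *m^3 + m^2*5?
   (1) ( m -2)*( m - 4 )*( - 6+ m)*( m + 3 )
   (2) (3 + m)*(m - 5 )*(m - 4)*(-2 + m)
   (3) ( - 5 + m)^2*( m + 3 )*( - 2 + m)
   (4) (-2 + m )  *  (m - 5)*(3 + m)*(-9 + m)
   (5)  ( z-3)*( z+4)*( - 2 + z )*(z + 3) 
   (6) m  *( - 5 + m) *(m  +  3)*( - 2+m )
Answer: 2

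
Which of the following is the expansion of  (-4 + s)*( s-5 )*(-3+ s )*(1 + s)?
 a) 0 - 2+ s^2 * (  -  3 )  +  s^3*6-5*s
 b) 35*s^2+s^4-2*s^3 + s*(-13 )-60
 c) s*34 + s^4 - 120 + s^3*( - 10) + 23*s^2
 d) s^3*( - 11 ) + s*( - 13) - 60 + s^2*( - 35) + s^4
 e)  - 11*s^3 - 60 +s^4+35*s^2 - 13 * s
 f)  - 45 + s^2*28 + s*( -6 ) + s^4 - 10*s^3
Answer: e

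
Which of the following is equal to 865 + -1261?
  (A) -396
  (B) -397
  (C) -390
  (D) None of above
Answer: A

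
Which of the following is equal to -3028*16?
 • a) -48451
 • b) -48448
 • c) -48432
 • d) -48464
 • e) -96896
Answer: b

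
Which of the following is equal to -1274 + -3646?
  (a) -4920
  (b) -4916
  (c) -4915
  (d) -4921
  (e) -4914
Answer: a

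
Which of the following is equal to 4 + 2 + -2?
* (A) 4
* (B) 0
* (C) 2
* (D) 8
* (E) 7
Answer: A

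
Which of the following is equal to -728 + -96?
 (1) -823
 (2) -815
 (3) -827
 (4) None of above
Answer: 4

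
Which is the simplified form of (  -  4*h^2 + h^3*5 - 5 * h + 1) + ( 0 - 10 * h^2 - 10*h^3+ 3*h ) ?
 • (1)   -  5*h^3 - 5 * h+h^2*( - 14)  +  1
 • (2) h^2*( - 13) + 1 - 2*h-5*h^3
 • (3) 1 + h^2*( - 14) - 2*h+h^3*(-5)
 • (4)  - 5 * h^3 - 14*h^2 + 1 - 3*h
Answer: 3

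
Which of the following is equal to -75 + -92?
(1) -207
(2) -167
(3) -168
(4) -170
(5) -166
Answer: 2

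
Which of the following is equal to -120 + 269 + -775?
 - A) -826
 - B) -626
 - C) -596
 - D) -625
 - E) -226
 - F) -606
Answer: B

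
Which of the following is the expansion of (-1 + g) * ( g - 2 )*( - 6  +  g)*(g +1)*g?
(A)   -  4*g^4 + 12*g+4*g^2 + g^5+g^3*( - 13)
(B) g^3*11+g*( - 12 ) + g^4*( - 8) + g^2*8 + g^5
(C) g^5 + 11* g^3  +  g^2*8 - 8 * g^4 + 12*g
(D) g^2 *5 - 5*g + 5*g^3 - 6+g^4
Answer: B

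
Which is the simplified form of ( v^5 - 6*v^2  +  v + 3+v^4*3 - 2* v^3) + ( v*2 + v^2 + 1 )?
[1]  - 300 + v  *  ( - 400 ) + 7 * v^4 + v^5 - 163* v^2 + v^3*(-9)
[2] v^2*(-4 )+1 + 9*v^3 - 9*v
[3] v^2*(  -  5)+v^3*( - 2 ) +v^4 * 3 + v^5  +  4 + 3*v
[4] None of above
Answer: 3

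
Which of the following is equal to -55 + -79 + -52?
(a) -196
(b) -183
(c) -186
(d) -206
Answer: c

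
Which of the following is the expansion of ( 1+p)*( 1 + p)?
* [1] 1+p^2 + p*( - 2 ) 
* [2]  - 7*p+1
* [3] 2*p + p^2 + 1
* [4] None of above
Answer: 3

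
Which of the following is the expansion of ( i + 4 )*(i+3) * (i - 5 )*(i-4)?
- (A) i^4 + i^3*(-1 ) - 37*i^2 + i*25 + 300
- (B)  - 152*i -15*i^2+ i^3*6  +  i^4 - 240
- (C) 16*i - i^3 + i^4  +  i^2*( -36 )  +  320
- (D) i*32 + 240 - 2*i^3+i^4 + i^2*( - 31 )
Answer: D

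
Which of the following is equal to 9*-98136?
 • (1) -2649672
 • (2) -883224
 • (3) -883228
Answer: 2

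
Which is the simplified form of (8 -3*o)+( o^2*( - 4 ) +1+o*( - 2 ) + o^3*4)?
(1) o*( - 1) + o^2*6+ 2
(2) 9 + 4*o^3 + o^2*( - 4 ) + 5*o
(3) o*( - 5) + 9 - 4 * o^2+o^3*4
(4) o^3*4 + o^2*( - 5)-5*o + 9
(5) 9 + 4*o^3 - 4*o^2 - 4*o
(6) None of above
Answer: 3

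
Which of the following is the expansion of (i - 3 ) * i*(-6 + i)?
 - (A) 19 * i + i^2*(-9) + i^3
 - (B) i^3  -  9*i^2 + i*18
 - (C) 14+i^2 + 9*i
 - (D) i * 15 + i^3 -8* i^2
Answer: B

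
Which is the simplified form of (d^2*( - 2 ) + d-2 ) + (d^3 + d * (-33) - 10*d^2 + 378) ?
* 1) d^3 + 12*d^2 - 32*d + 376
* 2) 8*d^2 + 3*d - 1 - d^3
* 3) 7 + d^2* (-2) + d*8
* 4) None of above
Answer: 4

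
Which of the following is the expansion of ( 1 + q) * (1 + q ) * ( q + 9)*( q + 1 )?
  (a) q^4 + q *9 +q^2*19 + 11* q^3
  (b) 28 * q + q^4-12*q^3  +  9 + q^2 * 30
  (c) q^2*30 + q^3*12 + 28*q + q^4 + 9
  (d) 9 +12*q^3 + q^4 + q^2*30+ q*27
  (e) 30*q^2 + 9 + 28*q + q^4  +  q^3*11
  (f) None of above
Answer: c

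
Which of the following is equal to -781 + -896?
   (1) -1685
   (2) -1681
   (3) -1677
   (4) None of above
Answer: 3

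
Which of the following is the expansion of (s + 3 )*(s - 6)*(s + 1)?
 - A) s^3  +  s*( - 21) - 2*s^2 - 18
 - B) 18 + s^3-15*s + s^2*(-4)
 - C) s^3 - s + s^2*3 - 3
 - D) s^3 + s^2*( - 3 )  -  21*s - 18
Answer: A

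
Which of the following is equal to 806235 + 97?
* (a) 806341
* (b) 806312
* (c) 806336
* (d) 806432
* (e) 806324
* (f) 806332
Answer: f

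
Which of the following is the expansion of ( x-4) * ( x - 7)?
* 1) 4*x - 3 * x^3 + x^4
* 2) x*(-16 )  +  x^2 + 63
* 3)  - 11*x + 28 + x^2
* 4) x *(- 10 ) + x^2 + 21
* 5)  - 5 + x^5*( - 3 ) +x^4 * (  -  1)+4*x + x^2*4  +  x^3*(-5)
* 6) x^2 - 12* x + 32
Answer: 3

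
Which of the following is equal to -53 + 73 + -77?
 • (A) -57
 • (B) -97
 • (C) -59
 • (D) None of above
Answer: A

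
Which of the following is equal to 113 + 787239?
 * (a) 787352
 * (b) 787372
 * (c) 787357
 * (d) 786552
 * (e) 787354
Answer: a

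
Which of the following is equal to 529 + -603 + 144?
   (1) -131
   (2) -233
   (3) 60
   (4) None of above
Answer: 4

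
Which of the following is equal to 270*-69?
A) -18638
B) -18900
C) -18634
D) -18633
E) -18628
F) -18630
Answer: F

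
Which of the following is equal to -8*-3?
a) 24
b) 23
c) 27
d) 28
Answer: a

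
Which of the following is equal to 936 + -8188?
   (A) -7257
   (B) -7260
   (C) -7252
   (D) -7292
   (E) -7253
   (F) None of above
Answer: C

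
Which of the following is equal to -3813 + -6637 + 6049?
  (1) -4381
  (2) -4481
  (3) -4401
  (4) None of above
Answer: 3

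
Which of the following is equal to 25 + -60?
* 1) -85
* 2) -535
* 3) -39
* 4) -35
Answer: 4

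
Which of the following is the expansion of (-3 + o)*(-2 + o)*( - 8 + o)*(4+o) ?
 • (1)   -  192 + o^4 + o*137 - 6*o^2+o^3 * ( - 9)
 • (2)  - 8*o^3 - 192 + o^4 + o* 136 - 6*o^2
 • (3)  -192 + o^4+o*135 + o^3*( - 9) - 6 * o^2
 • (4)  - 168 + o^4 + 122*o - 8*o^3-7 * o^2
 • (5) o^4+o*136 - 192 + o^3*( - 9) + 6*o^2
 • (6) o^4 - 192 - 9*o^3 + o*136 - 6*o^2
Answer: 6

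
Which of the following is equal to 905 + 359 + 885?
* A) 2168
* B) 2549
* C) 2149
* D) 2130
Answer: C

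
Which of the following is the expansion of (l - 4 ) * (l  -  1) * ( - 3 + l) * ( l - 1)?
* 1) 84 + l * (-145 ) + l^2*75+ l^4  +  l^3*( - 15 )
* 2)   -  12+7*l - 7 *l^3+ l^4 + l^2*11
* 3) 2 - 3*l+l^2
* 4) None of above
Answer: 4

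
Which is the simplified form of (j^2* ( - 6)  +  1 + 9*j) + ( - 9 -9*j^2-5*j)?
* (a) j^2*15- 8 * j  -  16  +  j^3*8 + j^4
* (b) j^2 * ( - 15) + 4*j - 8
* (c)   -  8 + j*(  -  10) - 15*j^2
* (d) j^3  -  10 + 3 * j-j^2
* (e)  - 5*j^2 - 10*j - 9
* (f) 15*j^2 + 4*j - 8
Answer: b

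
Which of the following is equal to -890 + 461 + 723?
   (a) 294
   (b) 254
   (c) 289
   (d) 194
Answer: a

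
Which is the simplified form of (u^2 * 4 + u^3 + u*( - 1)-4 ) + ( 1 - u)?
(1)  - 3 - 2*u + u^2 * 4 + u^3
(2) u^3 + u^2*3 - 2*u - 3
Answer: 1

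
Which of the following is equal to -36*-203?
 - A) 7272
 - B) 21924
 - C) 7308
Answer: C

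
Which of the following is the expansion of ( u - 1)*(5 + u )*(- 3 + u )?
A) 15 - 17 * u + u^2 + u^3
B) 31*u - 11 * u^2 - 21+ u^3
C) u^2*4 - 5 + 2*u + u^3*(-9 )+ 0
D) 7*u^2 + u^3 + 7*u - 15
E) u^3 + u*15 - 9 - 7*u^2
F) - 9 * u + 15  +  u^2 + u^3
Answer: A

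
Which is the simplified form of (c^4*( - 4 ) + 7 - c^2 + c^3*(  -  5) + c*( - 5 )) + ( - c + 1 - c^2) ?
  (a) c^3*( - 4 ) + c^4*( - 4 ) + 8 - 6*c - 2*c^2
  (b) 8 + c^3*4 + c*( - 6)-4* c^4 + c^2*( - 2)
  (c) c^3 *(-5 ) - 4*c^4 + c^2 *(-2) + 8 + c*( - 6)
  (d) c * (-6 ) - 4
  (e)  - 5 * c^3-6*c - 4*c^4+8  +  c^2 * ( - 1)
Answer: c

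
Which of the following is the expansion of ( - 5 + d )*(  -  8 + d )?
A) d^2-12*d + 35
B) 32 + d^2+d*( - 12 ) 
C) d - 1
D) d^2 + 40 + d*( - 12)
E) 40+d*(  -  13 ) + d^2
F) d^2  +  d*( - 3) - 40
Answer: E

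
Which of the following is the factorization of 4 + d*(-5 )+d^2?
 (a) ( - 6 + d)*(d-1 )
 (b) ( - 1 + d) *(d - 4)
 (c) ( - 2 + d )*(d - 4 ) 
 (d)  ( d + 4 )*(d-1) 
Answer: b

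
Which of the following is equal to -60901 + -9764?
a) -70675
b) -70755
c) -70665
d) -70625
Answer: c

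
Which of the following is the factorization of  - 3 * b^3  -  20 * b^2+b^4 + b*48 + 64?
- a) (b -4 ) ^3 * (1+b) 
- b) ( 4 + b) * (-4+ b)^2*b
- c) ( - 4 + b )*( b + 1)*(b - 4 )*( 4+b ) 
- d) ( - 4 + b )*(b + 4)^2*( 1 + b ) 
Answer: c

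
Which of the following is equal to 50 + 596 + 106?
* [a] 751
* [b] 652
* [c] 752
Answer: c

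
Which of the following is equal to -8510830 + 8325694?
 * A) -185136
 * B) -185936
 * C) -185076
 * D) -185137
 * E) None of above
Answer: A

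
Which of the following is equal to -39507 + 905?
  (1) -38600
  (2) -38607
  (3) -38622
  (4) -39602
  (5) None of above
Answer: 5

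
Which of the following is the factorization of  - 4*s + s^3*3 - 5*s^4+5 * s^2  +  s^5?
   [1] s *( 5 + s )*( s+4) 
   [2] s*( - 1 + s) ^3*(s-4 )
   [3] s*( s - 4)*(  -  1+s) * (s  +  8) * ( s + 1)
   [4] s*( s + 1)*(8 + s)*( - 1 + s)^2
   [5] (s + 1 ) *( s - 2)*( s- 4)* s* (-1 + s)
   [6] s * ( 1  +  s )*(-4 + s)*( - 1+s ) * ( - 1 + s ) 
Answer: 6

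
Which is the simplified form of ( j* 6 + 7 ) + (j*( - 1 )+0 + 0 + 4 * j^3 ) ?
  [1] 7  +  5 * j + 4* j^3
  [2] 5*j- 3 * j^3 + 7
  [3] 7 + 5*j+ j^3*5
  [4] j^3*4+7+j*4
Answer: 1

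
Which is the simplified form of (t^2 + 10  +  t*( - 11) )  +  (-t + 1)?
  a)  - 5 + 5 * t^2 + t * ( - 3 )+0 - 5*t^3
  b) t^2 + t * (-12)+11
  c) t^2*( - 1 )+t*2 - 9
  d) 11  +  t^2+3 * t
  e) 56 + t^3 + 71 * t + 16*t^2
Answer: b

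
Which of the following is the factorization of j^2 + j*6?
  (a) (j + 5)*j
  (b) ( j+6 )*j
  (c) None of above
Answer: b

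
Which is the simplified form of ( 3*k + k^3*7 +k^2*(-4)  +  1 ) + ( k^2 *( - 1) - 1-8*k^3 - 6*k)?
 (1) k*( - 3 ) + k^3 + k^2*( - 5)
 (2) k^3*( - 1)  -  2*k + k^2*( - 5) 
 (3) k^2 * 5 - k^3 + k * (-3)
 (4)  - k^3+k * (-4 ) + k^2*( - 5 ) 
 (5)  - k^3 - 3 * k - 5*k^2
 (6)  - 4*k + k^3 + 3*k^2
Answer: 5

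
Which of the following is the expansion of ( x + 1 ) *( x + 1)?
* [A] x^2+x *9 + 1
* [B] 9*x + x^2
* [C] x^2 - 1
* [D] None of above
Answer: D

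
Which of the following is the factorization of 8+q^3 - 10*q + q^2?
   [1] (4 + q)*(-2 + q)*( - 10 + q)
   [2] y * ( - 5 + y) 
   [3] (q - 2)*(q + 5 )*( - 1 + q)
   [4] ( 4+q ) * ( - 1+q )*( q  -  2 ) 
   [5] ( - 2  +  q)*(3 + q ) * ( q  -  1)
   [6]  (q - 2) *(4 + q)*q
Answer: 4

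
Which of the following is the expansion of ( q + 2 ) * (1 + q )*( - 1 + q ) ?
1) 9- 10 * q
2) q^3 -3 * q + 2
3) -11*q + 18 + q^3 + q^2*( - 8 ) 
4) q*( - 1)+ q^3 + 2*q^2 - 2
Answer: 4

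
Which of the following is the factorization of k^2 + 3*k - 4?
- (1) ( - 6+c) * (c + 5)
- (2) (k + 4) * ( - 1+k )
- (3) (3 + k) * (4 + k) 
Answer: 2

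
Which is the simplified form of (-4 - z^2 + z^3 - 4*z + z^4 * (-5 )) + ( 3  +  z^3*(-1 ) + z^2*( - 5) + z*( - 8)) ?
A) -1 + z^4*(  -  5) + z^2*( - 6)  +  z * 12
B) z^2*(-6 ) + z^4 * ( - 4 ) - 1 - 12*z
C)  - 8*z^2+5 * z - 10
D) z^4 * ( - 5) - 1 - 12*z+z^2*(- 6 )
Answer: D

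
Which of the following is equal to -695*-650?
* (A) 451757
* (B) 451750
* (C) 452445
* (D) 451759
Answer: B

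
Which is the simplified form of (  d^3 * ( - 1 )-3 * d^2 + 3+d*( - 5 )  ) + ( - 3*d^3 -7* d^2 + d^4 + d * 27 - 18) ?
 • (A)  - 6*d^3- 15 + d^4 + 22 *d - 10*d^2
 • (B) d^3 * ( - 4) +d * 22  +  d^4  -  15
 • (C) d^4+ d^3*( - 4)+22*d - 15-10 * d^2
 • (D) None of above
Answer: C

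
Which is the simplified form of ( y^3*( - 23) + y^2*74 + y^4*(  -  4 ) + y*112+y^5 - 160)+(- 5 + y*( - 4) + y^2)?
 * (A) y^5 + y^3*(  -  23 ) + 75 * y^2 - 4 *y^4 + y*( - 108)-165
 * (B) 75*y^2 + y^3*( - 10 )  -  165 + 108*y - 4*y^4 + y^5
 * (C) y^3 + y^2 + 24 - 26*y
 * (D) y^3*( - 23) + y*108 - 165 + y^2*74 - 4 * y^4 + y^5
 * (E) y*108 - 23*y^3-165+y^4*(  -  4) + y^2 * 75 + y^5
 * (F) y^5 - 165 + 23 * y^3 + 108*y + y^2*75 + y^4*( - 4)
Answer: E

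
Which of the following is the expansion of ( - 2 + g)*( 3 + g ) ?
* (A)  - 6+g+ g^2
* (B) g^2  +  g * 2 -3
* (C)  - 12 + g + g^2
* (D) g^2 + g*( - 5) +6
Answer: A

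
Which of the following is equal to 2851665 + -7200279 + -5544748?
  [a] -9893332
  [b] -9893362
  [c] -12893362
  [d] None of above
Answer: b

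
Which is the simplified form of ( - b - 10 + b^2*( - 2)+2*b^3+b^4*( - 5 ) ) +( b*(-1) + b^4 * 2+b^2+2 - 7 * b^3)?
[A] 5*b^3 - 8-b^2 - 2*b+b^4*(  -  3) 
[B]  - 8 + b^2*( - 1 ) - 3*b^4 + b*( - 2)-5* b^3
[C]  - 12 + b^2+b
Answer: B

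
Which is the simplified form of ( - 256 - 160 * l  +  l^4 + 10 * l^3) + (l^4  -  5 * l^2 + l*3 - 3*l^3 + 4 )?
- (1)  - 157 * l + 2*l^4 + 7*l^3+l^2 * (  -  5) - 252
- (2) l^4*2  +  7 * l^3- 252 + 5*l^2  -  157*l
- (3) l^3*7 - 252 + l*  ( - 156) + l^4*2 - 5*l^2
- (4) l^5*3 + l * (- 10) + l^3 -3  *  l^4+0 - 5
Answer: 1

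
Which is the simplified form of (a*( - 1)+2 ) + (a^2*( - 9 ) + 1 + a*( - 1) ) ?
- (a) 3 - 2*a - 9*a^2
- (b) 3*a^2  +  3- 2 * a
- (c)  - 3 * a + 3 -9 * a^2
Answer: a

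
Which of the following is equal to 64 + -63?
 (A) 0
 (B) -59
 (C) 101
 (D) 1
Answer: D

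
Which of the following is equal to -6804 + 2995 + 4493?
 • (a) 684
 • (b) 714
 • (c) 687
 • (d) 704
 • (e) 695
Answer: a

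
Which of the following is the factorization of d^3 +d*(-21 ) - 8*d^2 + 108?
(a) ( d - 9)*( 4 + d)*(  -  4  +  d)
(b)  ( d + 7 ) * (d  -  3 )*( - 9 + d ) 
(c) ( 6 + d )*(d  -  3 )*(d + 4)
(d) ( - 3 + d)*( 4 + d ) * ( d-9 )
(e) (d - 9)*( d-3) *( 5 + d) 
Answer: d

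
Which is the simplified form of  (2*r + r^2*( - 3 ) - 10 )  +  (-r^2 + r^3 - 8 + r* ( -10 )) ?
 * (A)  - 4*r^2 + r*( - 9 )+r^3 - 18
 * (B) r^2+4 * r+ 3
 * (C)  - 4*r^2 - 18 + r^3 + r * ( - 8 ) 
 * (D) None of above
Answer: C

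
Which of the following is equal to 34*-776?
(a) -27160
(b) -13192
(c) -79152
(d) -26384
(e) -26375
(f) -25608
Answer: d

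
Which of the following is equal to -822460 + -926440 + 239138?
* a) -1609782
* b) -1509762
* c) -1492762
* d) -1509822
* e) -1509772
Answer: b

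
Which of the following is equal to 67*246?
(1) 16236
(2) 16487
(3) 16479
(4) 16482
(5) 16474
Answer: 4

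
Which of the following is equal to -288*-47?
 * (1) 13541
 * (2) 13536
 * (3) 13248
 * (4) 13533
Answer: 2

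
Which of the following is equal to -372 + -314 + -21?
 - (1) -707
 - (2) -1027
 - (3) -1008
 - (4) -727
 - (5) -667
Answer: 1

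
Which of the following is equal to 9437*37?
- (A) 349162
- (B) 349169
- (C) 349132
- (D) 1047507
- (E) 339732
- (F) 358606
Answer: B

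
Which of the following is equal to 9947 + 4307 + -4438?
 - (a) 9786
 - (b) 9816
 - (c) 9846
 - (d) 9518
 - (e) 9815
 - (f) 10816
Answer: b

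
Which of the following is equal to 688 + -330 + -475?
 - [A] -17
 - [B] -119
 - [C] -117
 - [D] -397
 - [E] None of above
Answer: C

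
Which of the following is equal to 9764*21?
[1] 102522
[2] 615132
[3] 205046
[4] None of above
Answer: 4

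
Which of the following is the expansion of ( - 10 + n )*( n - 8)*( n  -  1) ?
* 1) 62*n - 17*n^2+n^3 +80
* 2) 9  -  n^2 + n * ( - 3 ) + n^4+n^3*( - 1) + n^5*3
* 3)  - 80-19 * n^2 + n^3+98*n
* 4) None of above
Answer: 3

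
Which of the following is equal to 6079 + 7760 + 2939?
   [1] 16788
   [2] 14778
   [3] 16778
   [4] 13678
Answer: 3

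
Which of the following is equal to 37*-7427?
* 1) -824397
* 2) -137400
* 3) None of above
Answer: 3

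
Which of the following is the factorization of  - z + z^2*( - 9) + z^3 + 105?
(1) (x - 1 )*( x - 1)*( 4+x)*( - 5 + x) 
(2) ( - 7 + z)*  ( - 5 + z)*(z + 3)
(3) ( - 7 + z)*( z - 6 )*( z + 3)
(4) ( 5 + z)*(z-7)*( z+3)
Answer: 2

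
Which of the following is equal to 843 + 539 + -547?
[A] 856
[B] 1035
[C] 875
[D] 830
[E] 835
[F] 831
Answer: E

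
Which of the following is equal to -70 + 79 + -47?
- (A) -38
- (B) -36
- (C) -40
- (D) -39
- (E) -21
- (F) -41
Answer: A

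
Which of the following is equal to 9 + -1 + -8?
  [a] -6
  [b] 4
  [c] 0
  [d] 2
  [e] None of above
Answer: c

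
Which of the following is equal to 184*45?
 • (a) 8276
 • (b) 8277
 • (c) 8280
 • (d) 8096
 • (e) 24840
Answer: c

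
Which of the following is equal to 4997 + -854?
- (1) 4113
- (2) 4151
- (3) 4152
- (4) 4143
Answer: 4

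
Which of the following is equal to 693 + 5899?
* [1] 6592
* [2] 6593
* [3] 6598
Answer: 1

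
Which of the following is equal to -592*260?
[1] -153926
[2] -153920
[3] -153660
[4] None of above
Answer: 2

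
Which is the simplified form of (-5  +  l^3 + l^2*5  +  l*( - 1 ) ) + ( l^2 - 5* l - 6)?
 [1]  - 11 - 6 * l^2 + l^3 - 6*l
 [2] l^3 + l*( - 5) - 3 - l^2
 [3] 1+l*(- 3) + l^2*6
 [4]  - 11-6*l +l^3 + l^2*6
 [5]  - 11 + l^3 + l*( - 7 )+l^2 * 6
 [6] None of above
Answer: 4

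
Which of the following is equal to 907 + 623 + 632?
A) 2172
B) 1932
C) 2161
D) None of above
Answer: D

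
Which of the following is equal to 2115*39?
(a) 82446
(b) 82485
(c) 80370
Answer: b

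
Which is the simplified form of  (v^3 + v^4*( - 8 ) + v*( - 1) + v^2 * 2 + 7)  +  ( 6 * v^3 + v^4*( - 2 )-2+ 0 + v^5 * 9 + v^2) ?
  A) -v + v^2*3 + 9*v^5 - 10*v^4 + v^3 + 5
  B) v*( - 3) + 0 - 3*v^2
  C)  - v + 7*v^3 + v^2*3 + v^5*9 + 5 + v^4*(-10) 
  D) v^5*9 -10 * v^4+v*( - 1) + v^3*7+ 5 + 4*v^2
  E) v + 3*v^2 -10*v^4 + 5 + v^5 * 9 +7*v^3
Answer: C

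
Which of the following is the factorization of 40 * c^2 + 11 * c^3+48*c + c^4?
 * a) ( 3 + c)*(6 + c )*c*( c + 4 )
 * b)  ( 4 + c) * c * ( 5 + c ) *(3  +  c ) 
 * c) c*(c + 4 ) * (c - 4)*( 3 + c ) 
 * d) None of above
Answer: d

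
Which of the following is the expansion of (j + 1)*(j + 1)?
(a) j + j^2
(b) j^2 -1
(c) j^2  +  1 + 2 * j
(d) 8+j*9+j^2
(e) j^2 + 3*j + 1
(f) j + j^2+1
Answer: c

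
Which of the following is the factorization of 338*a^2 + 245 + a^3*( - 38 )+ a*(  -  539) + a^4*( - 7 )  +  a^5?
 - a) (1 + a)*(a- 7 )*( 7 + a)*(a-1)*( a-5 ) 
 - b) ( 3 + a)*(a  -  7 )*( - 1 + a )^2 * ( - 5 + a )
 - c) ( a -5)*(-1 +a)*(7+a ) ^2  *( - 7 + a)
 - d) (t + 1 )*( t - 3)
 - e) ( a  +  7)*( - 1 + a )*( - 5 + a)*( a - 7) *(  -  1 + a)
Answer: e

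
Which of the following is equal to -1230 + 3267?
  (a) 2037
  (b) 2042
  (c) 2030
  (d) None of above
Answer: a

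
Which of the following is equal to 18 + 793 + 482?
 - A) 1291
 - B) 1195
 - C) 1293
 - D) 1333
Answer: C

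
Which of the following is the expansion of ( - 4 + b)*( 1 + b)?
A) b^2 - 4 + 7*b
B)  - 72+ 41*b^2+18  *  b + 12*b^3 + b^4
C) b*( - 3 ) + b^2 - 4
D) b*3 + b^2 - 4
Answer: C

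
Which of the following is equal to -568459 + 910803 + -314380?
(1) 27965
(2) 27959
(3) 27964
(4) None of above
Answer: 3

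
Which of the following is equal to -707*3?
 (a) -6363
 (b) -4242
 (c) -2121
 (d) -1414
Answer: c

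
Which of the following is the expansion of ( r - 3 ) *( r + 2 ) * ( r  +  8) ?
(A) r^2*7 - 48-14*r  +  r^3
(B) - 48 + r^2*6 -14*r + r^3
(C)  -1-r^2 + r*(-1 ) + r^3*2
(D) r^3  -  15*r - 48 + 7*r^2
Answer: A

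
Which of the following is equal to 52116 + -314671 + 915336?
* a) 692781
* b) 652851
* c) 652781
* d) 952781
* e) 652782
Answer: c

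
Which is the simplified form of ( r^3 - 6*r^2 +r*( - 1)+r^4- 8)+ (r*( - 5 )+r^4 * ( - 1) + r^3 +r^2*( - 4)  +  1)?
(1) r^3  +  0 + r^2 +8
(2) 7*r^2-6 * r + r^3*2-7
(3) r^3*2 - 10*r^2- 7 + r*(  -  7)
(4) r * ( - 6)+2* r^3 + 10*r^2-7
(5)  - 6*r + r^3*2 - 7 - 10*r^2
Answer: 5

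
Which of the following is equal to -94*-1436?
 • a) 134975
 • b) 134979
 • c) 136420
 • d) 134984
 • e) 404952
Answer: d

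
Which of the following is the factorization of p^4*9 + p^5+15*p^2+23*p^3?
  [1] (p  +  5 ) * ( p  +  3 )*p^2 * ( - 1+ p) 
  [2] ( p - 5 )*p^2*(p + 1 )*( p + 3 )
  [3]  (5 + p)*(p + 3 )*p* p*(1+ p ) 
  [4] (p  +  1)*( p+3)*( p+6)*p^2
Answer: 3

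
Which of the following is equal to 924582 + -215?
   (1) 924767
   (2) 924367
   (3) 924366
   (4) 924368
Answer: 2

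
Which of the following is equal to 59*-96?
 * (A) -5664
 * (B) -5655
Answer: A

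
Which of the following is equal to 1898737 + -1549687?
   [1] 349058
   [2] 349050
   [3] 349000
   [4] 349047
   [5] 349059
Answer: 2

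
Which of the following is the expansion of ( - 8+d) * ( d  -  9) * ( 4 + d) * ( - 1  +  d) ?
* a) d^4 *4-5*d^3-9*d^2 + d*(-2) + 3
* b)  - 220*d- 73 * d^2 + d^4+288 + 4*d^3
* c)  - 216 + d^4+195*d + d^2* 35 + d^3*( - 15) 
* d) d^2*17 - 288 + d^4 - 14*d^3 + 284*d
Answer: d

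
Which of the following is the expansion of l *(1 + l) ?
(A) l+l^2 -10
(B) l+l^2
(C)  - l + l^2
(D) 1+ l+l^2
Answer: B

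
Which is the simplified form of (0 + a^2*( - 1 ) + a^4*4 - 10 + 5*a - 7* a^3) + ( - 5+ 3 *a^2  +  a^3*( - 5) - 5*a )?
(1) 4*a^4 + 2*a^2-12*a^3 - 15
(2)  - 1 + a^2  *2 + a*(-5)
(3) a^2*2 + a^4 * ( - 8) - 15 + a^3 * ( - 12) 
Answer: 1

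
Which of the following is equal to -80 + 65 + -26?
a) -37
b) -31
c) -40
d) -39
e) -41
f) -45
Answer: e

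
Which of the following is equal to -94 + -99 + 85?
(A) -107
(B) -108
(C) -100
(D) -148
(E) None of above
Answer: B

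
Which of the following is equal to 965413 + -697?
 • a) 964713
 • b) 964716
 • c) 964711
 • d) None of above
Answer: b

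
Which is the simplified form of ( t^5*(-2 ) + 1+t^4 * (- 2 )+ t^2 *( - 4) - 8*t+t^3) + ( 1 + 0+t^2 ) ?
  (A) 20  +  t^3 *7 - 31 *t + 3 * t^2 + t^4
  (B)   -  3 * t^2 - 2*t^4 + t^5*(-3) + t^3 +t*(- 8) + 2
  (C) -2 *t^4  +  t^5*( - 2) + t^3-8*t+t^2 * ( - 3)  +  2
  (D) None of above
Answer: C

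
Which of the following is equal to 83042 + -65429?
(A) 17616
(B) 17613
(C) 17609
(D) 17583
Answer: B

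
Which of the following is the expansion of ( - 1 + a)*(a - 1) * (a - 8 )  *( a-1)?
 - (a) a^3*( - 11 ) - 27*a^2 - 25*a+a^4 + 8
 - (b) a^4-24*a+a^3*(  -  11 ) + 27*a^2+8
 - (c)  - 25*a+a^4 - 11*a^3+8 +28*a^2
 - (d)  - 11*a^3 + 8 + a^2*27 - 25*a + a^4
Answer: d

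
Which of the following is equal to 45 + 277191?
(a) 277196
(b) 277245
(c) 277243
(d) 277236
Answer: d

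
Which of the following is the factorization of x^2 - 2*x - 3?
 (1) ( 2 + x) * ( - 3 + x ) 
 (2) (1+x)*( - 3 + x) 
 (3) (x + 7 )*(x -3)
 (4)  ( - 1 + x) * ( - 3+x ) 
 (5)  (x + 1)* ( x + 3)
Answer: 2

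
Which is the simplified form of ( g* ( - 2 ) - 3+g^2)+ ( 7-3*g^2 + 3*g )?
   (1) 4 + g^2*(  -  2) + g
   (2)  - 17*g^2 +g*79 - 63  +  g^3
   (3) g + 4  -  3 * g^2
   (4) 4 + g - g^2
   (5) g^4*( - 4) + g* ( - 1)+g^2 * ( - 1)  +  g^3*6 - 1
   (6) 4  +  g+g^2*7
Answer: 1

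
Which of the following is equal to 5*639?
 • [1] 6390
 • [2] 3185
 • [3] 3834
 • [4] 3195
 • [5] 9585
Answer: 4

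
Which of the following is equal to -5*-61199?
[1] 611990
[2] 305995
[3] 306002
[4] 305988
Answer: 2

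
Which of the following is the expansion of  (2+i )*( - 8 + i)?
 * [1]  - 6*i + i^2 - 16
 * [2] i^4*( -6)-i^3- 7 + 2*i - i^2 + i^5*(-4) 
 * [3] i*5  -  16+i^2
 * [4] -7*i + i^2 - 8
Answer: 1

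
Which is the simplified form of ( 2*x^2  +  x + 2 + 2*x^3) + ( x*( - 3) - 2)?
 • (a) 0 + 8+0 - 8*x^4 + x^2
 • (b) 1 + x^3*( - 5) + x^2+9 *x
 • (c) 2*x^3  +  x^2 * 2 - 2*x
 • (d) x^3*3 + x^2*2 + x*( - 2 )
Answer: c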